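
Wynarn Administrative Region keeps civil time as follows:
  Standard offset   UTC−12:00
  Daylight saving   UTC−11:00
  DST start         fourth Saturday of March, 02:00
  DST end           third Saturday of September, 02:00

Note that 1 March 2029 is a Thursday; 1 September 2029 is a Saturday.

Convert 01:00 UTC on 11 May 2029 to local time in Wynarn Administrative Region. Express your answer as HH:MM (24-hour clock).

1 March 2029 is a Thursday, so the first Saturday is March 3 and the fourth is March 24.
1 September 2029 is a Saturday, so the first Saturday is September 1 and the third is September 15.
At the standard offset (UTC−12:00), 01:00 UTC − 12h = 13:00 Wynarn Administrative Region standard time (rolling into the previous day, 10 May 2029).
The standard-time date in Wynarn Administrative Region, 10 May 2029, lies within the daylight-saving period (24 March – 15 September), so Wynarn Administrative Region is on daylight time, UTC−11:00.
01:00 UTC − 11h = 14:00 local (rolling into the previous day, 10 May 2029).

14:00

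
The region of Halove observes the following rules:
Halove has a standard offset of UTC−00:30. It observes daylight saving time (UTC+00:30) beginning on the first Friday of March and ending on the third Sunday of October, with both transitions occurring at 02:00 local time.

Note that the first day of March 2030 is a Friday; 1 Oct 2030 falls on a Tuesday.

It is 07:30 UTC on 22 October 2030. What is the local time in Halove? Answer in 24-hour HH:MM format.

1 March 2030 is a Friday, so the first Friday is March 1.
1 October 2030 is a Tuesday, so the first Sunday is October 6 and the third is October 20.
At the standard offset (UTC−00:30), 07:30 UTC − 0h30m = 07:00 Halove standard time.
Daylight saving runs 1 March – 20 October; the standard-time date in Halove, 22 October 2030, is outside that window, so Halove is on standard time at UTC−00:30.
07:30 UTC − 0h30m = 07:00 local.

07:00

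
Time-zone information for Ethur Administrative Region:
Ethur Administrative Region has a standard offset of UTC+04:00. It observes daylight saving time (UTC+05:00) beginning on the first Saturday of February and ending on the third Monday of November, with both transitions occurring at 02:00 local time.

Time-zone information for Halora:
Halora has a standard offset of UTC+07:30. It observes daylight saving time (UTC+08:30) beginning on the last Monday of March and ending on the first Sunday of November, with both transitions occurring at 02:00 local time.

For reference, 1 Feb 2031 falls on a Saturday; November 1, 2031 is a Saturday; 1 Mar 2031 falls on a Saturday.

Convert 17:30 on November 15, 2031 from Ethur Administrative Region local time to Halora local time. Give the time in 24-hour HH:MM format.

20:00

1 February 2031 is a Saturday, so the first Saturday is February 1.
1 November 2031 is a Saturday, so the first Monday is November 3 and the third is November 17.
November 15, 2031 lies within the daylight-saving period (1 February – 17 November), so Ethur Administrative Region is on daylight time, UTC+05:00.
17:30 Ethur Administrative Region − 5h = 12:30 UTC.
1 March 2031 is a Saturday, so Mondays fall on 3, 10, 17, 24, 31; the last is March 31.
1 November 2031 is a Saturday, so the first Sunday is November 2.
At the standard offset (UTC+07:30), 12:30 UTC + 7h30m = 20:00 Halora standard time.
Daylight saving runs 31 March – 2 November; the standard-time date in Halora, November 15, 2031, is outside that window, so Halora is on standard time at UTC+07:30.
12:30 UTC + 7h30m = 20:00 Halora.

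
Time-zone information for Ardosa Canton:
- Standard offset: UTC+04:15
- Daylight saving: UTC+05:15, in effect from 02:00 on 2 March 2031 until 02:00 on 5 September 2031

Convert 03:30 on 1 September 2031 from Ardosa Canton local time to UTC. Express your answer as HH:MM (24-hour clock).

22:15

1 September 2031 lies within the daylight-saving period (2 March – 5 September), so Ardosa Canton is on daylight time, UTC+05:15.
03:30 local − 5h15m = 22:15 UTC (rolling into the previous day, 31 August 2031).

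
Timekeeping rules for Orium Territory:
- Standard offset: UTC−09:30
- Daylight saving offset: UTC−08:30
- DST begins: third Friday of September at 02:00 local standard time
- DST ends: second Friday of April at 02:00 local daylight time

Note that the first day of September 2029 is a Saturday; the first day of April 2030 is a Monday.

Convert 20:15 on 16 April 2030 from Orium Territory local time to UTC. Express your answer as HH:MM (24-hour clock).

05:45

1 September 2029 is a Saturday, so the first Friday is September 7 and the third is September 21.
1 April 2030 is a Monday, so the first Friday is April 5 and the second is April 12.
16 April 2030 does not fall between 21 September 2029 and 12 April 2030, so daylight saving is not in effect and Orium Territory is at UTC−09:30.
20:15 local + 9h30m = 05:45 UTC (rolling into the next day, 17 April 2030).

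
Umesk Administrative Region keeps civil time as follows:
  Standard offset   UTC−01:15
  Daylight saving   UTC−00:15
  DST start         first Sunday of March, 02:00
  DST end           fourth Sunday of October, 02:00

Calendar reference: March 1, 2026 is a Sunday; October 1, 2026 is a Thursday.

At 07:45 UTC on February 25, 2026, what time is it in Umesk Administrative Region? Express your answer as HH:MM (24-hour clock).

06:30

1 March 2026 is a Sunday, so the first Sunday is March 1.
1 October 2026 is a Thursday, so the first Sunday is October 4 and the fourth is October 25.
At the standard offset (UTC−01:15), 07:45 UTC − 1h15m = 06:30 Umesk Administrative Region standard time.
Daylight saving runs 1 March – 25 October; the standard-time date in Umesk Administrative Region, February 25, 2026, is outside that window, so Umesk Administrative Region is on standard time at UTC−01:15.
07:45 UTC − 1h15m = 06:30 local.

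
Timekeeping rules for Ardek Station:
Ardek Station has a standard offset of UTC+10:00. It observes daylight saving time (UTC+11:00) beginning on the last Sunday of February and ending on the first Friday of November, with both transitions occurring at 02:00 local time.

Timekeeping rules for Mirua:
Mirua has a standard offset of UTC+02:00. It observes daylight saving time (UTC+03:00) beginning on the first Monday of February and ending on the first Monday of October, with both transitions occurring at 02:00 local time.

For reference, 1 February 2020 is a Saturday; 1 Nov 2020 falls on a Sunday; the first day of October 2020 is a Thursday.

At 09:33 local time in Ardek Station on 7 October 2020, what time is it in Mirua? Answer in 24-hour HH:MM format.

00:33

1 February 2020 is a Saturday, so Sundays fall on 2, 9, 16, 23; the last is February 23.
1 November 2020 is a Sunday, so the first Friday is November 6.
7 October 2020 lies within the daylight-saving period (23 February – 6 November), so Ardek Station is on daylight time, UTC+11:00.
09:33 Ardek Station − 11h = 22:33 UTC (rolling into the previous day, 6 October 2020).
1 February 2020 is a Saturday, so the first Monday is February 3.
1 October 2020 is a Thursday, so the first Monday is October 5.
At the standard offset (UTC+02:00), 22:33 UTC + 2h = 00:33 Mirua standard time (rolling into the next day, 7 October 2020).
Daylight saving runs 3 February – 5 October; the standard-time date in Mirua, 7 October 2020, is outside that window, so Mirua is on standard time at UTC+02:00.
22:33 UTC + 2h = 00:33 Mirua (rolling into the next day, 7 October 2020).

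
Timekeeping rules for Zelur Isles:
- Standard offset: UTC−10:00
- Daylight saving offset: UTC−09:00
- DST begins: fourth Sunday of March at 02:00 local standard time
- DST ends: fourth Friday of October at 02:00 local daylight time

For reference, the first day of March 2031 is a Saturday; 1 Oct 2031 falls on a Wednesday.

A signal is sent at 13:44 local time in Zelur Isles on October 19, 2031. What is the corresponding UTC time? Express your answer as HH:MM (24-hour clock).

22:44

1 March 2031 is a Saturday, so the first Sunday is March 2 and the fourth is March 23.
1 October 2031 is a Wednesday, so the first Friday is October 3 and the fourth is October 24.
Daylight saving runs 23 March – 24 October; October 19, 2031 is inside that window, so Zelur Isles is at UTC−09:00.
13:44 local + 9h = 22:44 UTC.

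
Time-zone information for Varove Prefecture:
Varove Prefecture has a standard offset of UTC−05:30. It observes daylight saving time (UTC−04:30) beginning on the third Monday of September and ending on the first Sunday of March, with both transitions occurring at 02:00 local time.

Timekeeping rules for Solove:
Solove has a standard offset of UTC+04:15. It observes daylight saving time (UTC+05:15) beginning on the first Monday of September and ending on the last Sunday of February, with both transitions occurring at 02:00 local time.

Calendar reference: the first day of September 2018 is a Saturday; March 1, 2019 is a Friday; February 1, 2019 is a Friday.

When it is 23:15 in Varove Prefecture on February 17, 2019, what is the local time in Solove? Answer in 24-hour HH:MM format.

1 September 2018 is a Saturday, so the first Monday is September 3 and the third is September 17.
1 March 2019 is a Friday, so the first Sunday is March 3.
February 17, 2019 lies within the daylight-saving period (17 September 2018 – 3 March 2019), so Varove Prefecture is on daylight time, UTC−04:30.
23:15 Varove Prefecture + 4h30m = 03:45 UTC (rolling into the next day, 18 February 2019).
1 September 2018 is a Saturday, so the first Monday is September 3.
1 February 2019 is a Friday, so Sundays fall on 3, 10, 17, 24; the last is February 24.
At the standard offset (UTC+04:15), 03:45 UTC + 4h15m = 08:00 Solove standard time.
Daylight saving runs 3 September 2018 – 24 February 2019; the standard-time date in Solove, February 18, 2019, is inside that window, so Solove is at UTC+05:15.
03:45 UTC + 5h15m = 09:00 Solove.

09:00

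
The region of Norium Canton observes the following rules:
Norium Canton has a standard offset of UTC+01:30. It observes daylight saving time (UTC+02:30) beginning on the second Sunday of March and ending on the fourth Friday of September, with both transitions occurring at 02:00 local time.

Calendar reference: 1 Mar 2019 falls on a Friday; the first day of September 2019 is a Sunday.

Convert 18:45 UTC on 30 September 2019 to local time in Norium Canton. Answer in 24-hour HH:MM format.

1 March 2019 is a Friday, so the first Sunday is March 3 and the second is March 10.
1 September 2019 is a Sunday, so the first Friday is September 6 and the fourth is September 27.
At the standard offset (UTC+01:30), 18:45 UTC + 1h30m = 20:15 Norium Canton standard time.
The standard-time date in Norium Canton, 30 September 2019, does not fall between 10 March and 27 September, so daylight saving is not in effect and Norium Canton is at UTC+01:30.
18:45 UTC + 1h30m = 20:15 local.

20:15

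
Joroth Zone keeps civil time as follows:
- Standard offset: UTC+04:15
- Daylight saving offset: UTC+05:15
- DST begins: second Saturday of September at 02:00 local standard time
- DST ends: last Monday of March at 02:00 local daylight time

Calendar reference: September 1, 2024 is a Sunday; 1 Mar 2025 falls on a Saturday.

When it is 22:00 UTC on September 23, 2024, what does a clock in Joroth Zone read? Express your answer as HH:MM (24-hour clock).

03:15

1 September 2024 is a Sunday, so the first Saturday is September 7 and the second is September 14.
1 March 2025 is a Saturday, so Mondays fall on 3, 10, 17, 24, 31; the last is March 31.
At the standard offset (UTC+04:15), 22:00 UTC + 4h15m = 02:15 Joroth Zone standard time (rolling into the next day, 24 September 2024).
The standard-time date in Joroth Zone, September 24, 2024, falls between 14 September 2024 and 31 March 2025, so daylight saving is in effect and Joroth Zone is at UTC+05:15.
22:00 UTC + 5h15m = 03:15 local (rolling into the next day, 24 September 2024).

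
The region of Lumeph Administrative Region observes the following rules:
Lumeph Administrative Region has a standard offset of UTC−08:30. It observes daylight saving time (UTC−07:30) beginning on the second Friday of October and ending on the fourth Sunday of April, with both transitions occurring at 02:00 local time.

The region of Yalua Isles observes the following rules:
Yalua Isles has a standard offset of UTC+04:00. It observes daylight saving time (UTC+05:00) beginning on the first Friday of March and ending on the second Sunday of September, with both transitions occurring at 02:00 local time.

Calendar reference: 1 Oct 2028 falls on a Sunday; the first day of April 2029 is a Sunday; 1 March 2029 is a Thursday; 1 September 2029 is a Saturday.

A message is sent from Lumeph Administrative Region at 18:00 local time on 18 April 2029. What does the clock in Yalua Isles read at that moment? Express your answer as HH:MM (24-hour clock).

06:30

1 October 2028 is a Sunday, so the first Friday is October 6 and the second is October 13.
1 April 2029 is a Sunday, so the first Sunday is April 1 and the fourth is April 22.
18 April 2029 lies within the daylight-saving period (13 October 2028 – 22 April 2029), so Lumeph Administrative Region is on daylight time, UTC−07:30.
18:00 Lumeph Administrative Region + 7h30m = 01:30 UTC (rolling into the next day, 19 April 2029).
1 March 2029 is a Thursday, so the first Friday is March 2.
1 September 2029 is a Saturday, so the first Sunday is September 2 and the second is September 9.
At the standard offset (UTC+04:00), 01:30 UTC + 4h = 05:30 Yalua Isles standard time.
The standard-time date in Yalua Isles, 19 April 2029, falls between 2 March and 9 September, so daylight saving is in effect and Yalua Isles is at UTC+05:00.
01:30 UTC + 5h = 06:30 Yalua Isles.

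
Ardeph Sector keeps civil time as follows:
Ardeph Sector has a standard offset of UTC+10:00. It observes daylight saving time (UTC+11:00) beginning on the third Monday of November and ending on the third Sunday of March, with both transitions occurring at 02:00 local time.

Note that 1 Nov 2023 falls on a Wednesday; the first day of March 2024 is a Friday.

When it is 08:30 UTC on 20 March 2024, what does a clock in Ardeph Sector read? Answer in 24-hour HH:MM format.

1 November 2023 is a Wednesday, so the first Monday is November 6 and the third is November 20.
1 March 2024 is a Friday, so the first Sunday is March 3 and the third is March 17.
At the standard offset (UTC+10:00), 08:30 UTC + 10h = 18:30 Ardeph Sector standard time.
The standard-time date in Ardeph Sector, 20 March 2024, is outside the daylight-saving period (20 November 2023 – 17 March 2024), so Ardeph Sector is on standard time, UTC+10:00.
08:30 UTC + 10h = 18:30 local.

18:30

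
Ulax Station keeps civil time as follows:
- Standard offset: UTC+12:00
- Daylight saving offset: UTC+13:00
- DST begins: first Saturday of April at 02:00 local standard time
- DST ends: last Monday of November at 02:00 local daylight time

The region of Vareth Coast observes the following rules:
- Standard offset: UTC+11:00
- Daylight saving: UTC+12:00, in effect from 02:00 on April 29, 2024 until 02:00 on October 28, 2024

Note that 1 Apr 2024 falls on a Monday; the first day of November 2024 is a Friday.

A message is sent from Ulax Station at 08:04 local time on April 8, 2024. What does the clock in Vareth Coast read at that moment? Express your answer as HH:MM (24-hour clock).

1 April 2024 is a Monday, so the first Saturday is April 6.
1 November 2024 is a Friday, so Mondays fall on 4, 11, 18, 25; the last is November 25.
April 8, 2024 lies within the daylight-saving period (6 April – 25 November), so Ulax Station is on daylight time, UTC+13:00.
08:04 Ulax Station − 13h = 19:04 UTC (rolling into the previous day, 7 April 2024).
At the standard offset (UTC+11:00), 19:04 UTC + 11h = 06:04 Vareth Coast standard time (rolling into the next day, 8 April 2024).
The standard-time date in Vareth Coast, April 8, 2024, is outside the daylight-saving period (29 April – 28 October), so Vareth Coast is on standard time, UTC+11:00.
19:04 UTC + 11h = 06:04 Vareth Coast (rolling into the next day, 8 April 2024).

06:04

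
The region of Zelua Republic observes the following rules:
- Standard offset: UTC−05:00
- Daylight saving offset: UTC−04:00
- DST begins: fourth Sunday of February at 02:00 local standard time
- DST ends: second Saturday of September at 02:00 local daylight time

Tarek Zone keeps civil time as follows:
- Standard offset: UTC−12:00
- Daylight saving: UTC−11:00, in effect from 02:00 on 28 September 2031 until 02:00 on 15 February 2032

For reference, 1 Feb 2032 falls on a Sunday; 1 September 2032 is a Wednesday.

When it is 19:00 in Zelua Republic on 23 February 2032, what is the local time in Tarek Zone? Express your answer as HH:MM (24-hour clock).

11:00

1 February 2032 is a Sunday, so the first Sunday is February 1 and the fourth is February 22.
1 September 2032 is a Wednesday, so the first Saturday is September 4 and the second is September 11.
Daylight saving runs 22 February – 11 September; 23 February 2032 is inside that window, so Zelua Republic is at UTC−04:00.
19:00 Zelua Republic + 4h = 23:00 UTC.
At the standard offset (UTC−12:00), 23:00 UTC − 12h = 11:00 Tarek Zone standard time.
Daylight saving runs 28 September 2031 – 15 February 2032; the standard-time date in Tarek Zone, 23 February 2032, is outside that window, so Tarek Zone is on standard time at UTC−12:00.
23:00 UTC − 12h = 11:00 Tarek Zone.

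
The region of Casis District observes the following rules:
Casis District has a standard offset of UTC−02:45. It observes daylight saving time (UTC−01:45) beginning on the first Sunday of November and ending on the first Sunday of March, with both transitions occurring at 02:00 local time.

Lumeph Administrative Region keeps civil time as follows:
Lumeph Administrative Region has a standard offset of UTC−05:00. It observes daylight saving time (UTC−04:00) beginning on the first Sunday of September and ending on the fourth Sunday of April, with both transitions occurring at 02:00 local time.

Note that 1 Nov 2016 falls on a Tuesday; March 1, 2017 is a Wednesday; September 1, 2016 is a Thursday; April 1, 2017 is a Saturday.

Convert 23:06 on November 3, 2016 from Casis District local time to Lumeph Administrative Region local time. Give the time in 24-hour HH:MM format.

21:51

1 November 2016 is a Tuesday, so the first Sunday is November 6.
1 March 2017 is a Wednesday, so the first Sunday is March 5.
Daylight saving runs 6 November 2016 – 5 March 2017; November 3, 2016 is outside that window, so Casis District is on standard time at UTC−02:45.
23:06 Casis District + 2h45m = 01:51 UTC (rolling into the next day, 4 November 2016).
1 September 2016 is a Thursday, so the first Sunday is September 4.
1 April 2017 is a Saturday, so the first Sunday is April 2 and the fourth is April 23.
At the standard offset (UTC−05:00), 01:51 UTC − 5h = 20:51 Lumeph Administrative Region standard time (rolling into the previous day, 3 November 2016).
Daylight saving runs 4 September 2016 – 23 April 2017; the standard-time date in Lumeph Administrative Region, November 3, 2016, is inside that window, so Lumeph Administrative Region is at UTC−04:00.
01:51 UTC − 4h = 21:51 Lumeph Administrative Region (rolling into the previous day, 3 November 2016).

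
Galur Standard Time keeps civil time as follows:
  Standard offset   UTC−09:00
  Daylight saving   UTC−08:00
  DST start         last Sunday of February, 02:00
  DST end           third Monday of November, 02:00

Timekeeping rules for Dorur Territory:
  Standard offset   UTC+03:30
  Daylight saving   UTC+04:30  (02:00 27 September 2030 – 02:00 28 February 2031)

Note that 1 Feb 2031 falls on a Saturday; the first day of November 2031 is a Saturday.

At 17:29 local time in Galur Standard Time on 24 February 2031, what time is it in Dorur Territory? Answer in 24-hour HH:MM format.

05:59

1 February 2031 is a Saturday, so Sundays fall on 2, 9, 16, 23; the last is February 23.
1 November 2031 is a Saturday, so the first Monday is November 3 and the third is November 17.
24 February 2031 falls between 23 February and 17 November, so daylight saving is in effect and Galur Standard Time is at UTC−08:00.
17:29 Galur Standard Time + 8h = 01:29 UTC (rolling into the next day, 25 February 2031).
At the standard offset (UTC+03:30), 01:29 UTC + 3h30m = 04:59 Dorur Territory standard time.
The standard-time date in Dorur Territory, 25 February 2031, falls between 27 September 2030 and 28 February 2031, so daylight saving is in effect and Dorur Territory is at UTC+04:30.
01:29 UTC + 4h30m = 05:59 Dorur Territory.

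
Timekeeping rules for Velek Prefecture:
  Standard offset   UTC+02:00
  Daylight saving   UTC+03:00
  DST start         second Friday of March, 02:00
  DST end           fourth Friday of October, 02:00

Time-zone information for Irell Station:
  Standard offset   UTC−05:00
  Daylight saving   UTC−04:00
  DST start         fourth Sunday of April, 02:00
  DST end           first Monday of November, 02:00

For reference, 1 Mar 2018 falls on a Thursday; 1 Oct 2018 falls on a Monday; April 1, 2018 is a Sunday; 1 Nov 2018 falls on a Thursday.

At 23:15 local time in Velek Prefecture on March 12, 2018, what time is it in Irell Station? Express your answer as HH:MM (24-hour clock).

1 March 2018 is a Thursday, so the first Friday is March 2 and the second is March 9.
1 October 2018 is a Monday, so the first Friday is October 5 and the fourth is October 26.
March 12, 2018 falls between 9 March and 26 October, so daylight saving is in effect and Velek Prefecture is at UTC+03:00.
23:15 Velek Prefecture − 3h = 20:15 UTC.
1 April 2018 is a Sunday, so the first Sunday is April 1 and the fourth is April 22.
1 November 2018 is a Thursday, so the first Monday is November 5.
At the standard offset (UTC−05:00), 20:15 UTC − 5h = 15:15 Irell Station standard time.
The standard-time date in Irell Station, March 12, 2018, is outside the daylight-saving period (22 April – 5 November), so Irell Station is on standard time, UTC−05:00.
20:15 UTC − 5h = 15:15 Irell Station.

15:15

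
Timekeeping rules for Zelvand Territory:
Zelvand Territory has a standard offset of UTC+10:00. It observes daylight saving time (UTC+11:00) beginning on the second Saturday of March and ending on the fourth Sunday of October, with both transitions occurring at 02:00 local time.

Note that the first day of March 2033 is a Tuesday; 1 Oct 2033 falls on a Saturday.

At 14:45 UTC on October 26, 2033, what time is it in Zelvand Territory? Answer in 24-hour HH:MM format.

00:45

1 March 2033 is a Tuesday, so the first Saturday is March 5 and the second is March 12.
1 October 2033 is a Saturday, so the first Sunday is October 2 and the fourth is October 23.
At the standard offset (UTC+10:00), 14:45 UTC + 10h = 00:45 Zelvand Territory standard time (rolling into the next day, 27 October 2033).
The standard-time date in Zelvand Territory, October 27, 2033, is outside the daylight-saving period (12 March – 23 October), so Zelvand Territory is on standard time, UTC+10:00.
14:45 UTC + 10h = 00:45 local (rolling into the next day, 27 October 2033).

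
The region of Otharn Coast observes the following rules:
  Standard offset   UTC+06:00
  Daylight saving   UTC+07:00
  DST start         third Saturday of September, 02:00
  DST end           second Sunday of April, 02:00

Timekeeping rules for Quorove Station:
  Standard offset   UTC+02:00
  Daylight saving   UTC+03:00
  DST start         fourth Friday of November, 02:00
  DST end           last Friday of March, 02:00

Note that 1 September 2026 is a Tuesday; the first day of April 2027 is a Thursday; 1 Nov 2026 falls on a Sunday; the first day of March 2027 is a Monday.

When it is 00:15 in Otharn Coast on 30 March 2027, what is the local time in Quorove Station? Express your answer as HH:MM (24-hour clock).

1 September 2026 is a Tuesday, so the first Saturday is September 5 and the third is September 19.
1 April 2027 is a Thursday, so the first Sunday is April 4 and the second is April 11.
Daylight saving runs 19 September 2026 – 11 April 2027; 30 March 2027 is inside that window, so Otharn Coast is at UTC+07:00.
00:15 Otharn Coast − 7h = 17:15 UTC (rolling into the previous day, 29 March 2027).
1 November 2026 is a Sunday, so the first Friday is November 6 and the fourth is November 27.
1 March 2027 is a Monday, so Fridays fall on 5, 12, 19, 26; the last is March 26.
At the standard offset (UTC+02:00), 17:15 UTC + 2h = 19:15 Quorove Station standard time.
The standard-time date in Quorove Station, 29 March 2027, does not fall between 27 November 2026 and 26 March 2027, so daylight saving is not in effect and Quorove Station is at UTC+02:00.
17:15 UTC + 2h = 19:15 Quorove Station.

19:15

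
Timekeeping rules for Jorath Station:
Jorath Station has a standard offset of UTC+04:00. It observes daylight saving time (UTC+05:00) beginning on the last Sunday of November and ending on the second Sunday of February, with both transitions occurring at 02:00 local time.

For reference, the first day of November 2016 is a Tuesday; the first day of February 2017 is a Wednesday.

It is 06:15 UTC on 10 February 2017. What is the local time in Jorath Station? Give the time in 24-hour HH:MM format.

1 November 2016 is a Tuesday, so Sundays fall on 6, 13, 20, 27; the last is November 27.
1 February 2017 is a Wednesday, so the first Sunday is February 5 and the second is February 12.
At the standard offset (UTC+04:00), 06:15 UTC + 4h = 10:15 Jorath Station standard time.
Daylight saving runs 27 November 2016 – 12 February 2017; the standard-time date in Jorath Station, 10 February 2017, is inside that window, so Jorath Station is at UTC+05:00.
06:15 UTC + 5h = 11:15 local.

11:15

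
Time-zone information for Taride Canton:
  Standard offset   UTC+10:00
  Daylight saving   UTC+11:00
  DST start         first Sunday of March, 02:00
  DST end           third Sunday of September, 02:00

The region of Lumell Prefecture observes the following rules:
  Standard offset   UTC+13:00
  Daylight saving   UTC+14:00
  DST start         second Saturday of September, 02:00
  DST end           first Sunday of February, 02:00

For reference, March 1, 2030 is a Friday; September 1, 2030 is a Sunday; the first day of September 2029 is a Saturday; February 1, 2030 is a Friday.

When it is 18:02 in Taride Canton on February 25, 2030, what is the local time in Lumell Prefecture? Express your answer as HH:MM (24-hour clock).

21:02

1 March 2030 is a Friday, so the first Sunday is March 3.
1 September 2030 is a Sunday, so the first Sunday is September 1 and the third is September 15.
Daylight saving runs 3 March – 15 September; February 25, 2030 is outside that window, so Taride Canton is on standard time at UTC+10:00.
18:02 Taride Canton − 10h = 08:02 UTC.
1 September 2029 is a Saturday, so the first Saturday is September 1 and the second is September 8.
1 February 2030 is a Friday, so the first Sunday is February 3.
At the standard offset (UTC+13:00), 08:02 UTC + 13h = 21:02 Lumell Prefecture standard time.
The standard-time date in Lumell Prefecture, February 25, 2030, is outside the daylight-saving period (8 September 2029 – 3 February 2030), so Lumell Prefecture is on standard time, UTC+13:00.
08:02 UTC + 13h = 21:02 Lumell Prefecture.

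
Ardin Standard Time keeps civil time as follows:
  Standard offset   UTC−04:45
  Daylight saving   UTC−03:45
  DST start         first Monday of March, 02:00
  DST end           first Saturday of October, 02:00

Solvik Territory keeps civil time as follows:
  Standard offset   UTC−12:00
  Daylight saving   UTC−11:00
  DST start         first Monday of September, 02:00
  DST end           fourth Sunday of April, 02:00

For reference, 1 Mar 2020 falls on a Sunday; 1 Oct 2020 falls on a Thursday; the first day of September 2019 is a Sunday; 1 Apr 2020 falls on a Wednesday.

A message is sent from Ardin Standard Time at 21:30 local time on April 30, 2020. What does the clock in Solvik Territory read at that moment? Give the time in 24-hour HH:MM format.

13:15

1 March 2020 is a Sunday, so the first Monday is March 2.
1 October 2020 is a Thursday, so the first Saturday is October 3.
April 30, 2020 falls between 2 March and 3 October, so daylight saving is in effect and Ardin Standard Time is at UTC−03:45.
21:30 Ardin Standard Time + 3h45m = 01:15 UTC (rolling into the next day, 1 May 2020).
1 September 2019 is a Sunday, so the first Monday is September 2.
1 April 2020 is a Wednesday, so the first Sunday is April 5 and the fourth is April 26.
At the standard offset (UTC−12:00), 01:15 UTC − 12h = 13:15 Solvik Territory standard time (rolling into the previous day, 30 April 2020).
The standard-time date in Solvik Territory, April 30, 2020, does not fall between 2 September 2019 and 26 April 2020, so daylight saving is not in effect and Solvik Territory is at UTC−12:00.
01:15 UTC − 12h = 13:15 Solvik Territory (rolling into the previous day, 30 April 2020).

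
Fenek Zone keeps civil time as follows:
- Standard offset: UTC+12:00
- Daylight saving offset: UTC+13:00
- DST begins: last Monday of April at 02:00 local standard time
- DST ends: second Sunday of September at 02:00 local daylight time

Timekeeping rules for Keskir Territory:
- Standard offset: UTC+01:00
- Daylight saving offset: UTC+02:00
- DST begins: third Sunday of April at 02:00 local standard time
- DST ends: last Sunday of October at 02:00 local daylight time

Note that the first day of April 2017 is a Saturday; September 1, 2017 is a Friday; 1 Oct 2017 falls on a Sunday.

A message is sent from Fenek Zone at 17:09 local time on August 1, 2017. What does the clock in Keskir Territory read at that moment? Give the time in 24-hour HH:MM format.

1 April 2017 is a Saturday, so Mondays fall on 3, 10, 17, 24; the last is April 24.
1 September 2017 is a Friday, so the first Sunday is September 3 and the second is September 10.
August 1, 2017 falls between 24 April and 10 September, so daylight saving is in effect and Fenek Zone is at UTC+13:00.
17:09 Fenek Zone − 13h = 04:09 UTC.
1 April 2017 is a Saturday, so the first Sunday is April 2 and the third is April 16.
1 October 2017 is a Sunday, so Sundays fall on 1, 8, 15, 22, 29; the last is October 29.
At the standard offset (UTC+01:00), 04:09 UTC + 1h = 05:09 Keskir Territory standard time.
The standard-time date in Keskir Territory, August 1, 2017, falls between 16 April and 29 October, so daylight saving is in effect and Keskir Territory is at UTC+02:00.
04:09 UTC + 2h = 06:09 Keskir Territory.

06:09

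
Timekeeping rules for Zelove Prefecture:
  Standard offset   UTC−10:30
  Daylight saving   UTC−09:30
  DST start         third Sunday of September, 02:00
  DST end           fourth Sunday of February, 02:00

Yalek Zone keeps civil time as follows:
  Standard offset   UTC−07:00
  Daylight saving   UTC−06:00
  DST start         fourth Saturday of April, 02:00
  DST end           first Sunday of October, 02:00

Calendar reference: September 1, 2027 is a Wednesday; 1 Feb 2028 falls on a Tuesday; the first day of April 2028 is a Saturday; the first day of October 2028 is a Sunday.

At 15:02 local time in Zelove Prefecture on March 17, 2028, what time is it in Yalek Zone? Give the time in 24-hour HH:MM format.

18:32

1 September 2027 is a Wednesday, so the first Sunday is September 5 and the third is September 19.
1 February 2028 is a Tuesday, so the first Sunday is February 6 and the fourth is February 27.
March 17, 2028 does not fall between 19 September 2027 and 27 February 2028, so daylight saving is not in effect and Zelove Prefecture is at UTC−10:30.
15:02 Zelove Prefecture + 10h30m = 01:32 UTC (rolling into the next day, 18 March 2028).
1 April 2028 is a Saturday, so the first Saturday is April 1 and the fourth is April 22.
1 October 2028 is a Sunday, so the first Sunday is October 1.
At the standard offset (UTC−07:00), 01:32 UTC − 7h = 18:32 Yalek Zone standard time (rolling into the previous day, 17 March 2028).
Daylight saving runs 22 April – 1 October; the standard-time date in Yalek Zone, March 17, 2028, is outside that window, so Yalek Zone is on standard time at UTC−07:00.
01:32 UTC − 7h = 18:32 Yalek Zone (rolling into the previous day, 17 March 2028).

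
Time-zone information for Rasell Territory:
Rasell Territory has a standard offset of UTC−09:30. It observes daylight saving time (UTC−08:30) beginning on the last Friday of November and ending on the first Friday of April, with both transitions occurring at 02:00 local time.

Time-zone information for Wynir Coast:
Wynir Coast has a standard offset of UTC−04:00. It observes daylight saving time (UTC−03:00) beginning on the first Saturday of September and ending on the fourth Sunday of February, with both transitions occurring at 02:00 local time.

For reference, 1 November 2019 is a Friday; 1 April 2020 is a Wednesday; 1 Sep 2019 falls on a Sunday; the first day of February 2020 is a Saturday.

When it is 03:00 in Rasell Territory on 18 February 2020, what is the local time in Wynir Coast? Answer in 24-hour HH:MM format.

1 November 2019 is a Friday, so Fridays fall on 1, 8, 15, 22, 29; the last is November 29.
1 April 2020 is a Wednesday, so the first Friday is April 3.
18 February 2020 lies within the daylight-saving period (29 November 2019 – 3 April 2020), so Rasell Territory is on daylight time, UTC−08:30.
03:00 Rasell Territory + 8h30m = 11:30 UTC.
1 September 2019 is a Sunday, so the first Saturday is September 7.
1 February 2020 is a Saturday, so the first Sunday is February 2 and the fourth is February 23.
At the standard offset (UTC−04:00), 11:30 UTC − 4h = 07:30 Wynir Coast standard time.
The standard-time date in Wynir Coast, 18 February 2020, lies within the daylight-saving period (7 September 2019 – 23 February 2020), so Wynir Coast is on daylight time, UTC−03:00.
11:30 UTC − 3h = 08:30 Wynir Coast.

08:30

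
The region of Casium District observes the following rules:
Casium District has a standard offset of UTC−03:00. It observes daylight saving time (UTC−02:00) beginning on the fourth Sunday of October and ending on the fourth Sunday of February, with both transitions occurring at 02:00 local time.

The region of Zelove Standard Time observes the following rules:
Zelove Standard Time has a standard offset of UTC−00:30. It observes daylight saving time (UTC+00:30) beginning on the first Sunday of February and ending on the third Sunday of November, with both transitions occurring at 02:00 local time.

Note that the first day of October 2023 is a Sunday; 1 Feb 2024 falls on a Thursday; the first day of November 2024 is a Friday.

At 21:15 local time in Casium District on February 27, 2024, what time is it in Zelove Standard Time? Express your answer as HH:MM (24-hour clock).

00:45

1 October 2023 is a Sunday, so the first Sunday is October 1 and the fourth is October 22.
1 February 2024 is a Thursday, so the first Sunday is February 4 and the fourth is February 25.
February 27, 2024 does not fall between 22 October 2023 and 25 February 2024, so daylight saving is not in effect and Casium District is at UTC−03:00.
21:15 Casium District + 3h = 00:15 UTC (rolling into the next day, 28 February 2024).
1 February 2024 is a Thursday, so the first Sunday is February 4.
1 November 2024 is a Friday, so the first Sunday is November 3 and the third is November 17.
At the standard offset (UTC−00:30), 00:15 UTC − 0h30m = 23:45 Zelove Standard Time standard time (rolling into the previous day, 27 February 2024).
The standard-time date in Zelove Standard Time, February 27, 2024, lies within the daylight-saving period (4 February – 17 November), so Zelove Standard Time is on daylight time, UTC+00:30.
00:15 UTC + 0h30m = 00:45 Zelove Standard Time.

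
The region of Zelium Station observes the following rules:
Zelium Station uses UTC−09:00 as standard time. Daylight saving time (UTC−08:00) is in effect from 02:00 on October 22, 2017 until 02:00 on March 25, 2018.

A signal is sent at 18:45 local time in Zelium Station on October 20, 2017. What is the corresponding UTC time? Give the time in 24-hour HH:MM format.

October 20, 2017 does not fall between 22 October 2017 and 25 March 2018, so daylight saving is not in effect and Zelium Station is at UTC−09:00.
18:45 local + 9h = 03:45 UTC (rolling into the next day, 21 October 2017).

03:45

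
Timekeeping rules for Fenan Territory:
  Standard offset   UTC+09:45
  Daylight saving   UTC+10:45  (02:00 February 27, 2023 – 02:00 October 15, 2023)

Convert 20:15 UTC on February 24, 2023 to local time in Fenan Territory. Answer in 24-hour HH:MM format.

06:00

At the standard offset (UTC+09:45), 20:15 UTC + 9h45m = 06:00 Fenan Territory standard time (rolling into the next day, 25 February 2023).
Daylight saving runs 27 February – 15 October; the standard-time date in Fenan Territory, February 25, 2023, is outside that window, so Fenan Territory is on standard time at UTC+09:45.
20:15 UTC + 9h45m = 06:00 local (rolling into the next day, 25 February 2023).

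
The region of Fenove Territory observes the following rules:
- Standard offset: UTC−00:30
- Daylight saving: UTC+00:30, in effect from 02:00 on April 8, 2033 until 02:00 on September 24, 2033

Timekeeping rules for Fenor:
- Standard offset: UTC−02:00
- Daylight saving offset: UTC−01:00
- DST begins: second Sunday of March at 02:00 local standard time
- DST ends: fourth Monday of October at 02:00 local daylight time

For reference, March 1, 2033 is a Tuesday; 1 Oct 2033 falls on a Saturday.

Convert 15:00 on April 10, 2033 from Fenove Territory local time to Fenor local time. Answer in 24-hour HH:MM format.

Daylight saving runs 8 April – 24 September; April 10, 2033 is inside that window, so Fenove Territory is at UTC+00:30.
15:00 Fenove Territory − 0h30m = 14:30 UTC.
1 March 2033 is a Tuesday, so the first Sunday is March 6 and the second is March 13.
1 October 2033 is a Saturday, so the first Monday is October 3 and the fourth is October 24.
At the standard offset (UTC−02:00), 14:30 UTC − 2h = 12:30 Fenor standard time.
Daylight saving runs 13 March – 24 October; the standard-time date in Fenor, April 10, 2033, is inside that window, so Fenor is at UTC−01:00.
14:30 UTC − 1h = 13:30 Fenor.

13:30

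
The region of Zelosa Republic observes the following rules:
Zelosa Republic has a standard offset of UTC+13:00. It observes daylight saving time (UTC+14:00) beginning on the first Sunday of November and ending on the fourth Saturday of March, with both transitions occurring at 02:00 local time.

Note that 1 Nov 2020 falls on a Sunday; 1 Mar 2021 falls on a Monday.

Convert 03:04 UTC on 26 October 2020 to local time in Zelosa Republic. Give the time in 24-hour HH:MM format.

1 November 2020 is a Sunday, so the first Sunday is November 1.
1 March 2021 is a Monday, so the first Saturday is March 6 and the fourth is March 27.
At the standard offset (UTC+13:00), 03:04 UTC + 13h = 16:04 Zelosa Republic standard time.
The standard-time date in Zelosa Republic, 26 October 2020, does not fall between 1 November 2020 and 27 March 2021, so daylight saving is not in effect and Zelosa Republic is at UTC+13:00.
03:04 UTC + 13h = 16:04 local.

16:04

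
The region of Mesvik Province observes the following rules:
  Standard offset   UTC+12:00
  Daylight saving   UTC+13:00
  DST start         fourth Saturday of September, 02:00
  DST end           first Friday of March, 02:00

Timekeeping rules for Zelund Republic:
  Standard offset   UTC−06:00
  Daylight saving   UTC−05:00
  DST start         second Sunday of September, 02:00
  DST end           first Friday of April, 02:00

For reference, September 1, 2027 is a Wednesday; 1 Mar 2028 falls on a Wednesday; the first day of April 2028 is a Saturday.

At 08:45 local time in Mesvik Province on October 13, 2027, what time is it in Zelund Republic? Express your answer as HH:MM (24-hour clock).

1 September 2027 is a Wednesday, so the first Saturday is September 4 and the fourth is September 25.
1 March 2028 is a Wednesday, so the first Friday is March 3.
Daylight saving runs 25 September 2027 – 3 March 2028; October 13, 2027 is inside that window, so Mesvik Province is at UTC+13:00.
08:45 Mesvik Province − 13h = 19:45 UTC (rolling into the previous day, 12 October 2027).
1 September 2027 is a Wednesday, so the first Sunday is September 5 and the second is September 12.
1 April 2028 is a Saturday, so the first Friday is April 7.
At the standard offset (UTC−06:00), 19:45 UTC − 6h = 13:45 Zelund Republic standard time.
The standard-time date in Zelund Republic, October 12, 2027, falls between 12 September 2027 and 7 April 2028, so daylight saving is in effect and Zelund Republic is at UTC−05:00.
19:45 UTC − 5h = 14:45 Zelund Republic.

14:45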